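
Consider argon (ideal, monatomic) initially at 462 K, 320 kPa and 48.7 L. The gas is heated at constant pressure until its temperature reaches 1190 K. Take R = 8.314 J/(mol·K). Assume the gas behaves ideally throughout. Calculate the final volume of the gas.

Isobaric: P stays 320 kPa; V/T = const ⇒ T₂ = 1190 K, V₂ = 125 L.

125 L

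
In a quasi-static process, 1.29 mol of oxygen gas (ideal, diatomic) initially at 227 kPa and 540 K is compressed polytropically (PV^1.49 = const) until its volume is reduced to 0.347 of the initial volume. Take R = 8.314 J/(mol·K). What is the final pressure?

1100 kPa

V₁ = nRT₁/P₁ = 1.29×8.314×540/227 = 25.5 L.
Polytropic n=1.49: T₂ = T₁(V₁/V₂)^(n−1) = 540×(2.88)^0.49 = 907 K; P₂ = P₁(V₁/V₂)^n = 1100 kPa.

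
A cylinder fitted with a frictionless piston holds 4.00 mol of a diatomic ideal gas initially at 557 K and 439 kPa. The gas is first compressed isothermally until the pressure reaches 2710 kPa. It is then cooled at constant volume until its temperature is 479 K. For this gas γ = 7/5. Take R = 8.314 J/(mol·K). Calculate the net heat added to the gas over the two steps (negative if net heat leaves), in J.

V₁ = nRT₁/P₁ = 4.00×8.314×557/439 = 42.2 L.
Step 1 — Isothermal: T stays 557 K; PV = const ⇒ V₂ = 6.84 L, P₂ = 2710 kPa.
ΔU = 0 (ideal gas, T constant).
W = nRT ln(V₂/V₁) = 4.00×8.314×557×ln(0.162) = -33700 J.
Q = ΔU + W = -33700 J.
State after step 1: P = 2710 kPa, V = 6.84 L, T = 557 K.
Step 2 — Isochoric: V stays 6.84 L; P/T = const ⇒ T₂ = 479 K, P₂ = 2330 kPa.
W = 0 (no volume change).
ΔU = nCvΔT = 4.00×20.8×(479−557) = -6480 J.
Q = ΔU = -6480 J.
Net over both steps: W = -33700 J, Q = -40200 J, ΔU = -6480 J.

-40200 J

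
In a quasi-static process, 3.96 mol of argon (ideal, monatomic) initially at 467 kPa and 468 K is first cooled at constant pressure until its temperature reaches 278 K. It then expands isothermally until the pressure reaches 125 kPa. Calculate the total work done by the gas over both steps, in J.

5810 J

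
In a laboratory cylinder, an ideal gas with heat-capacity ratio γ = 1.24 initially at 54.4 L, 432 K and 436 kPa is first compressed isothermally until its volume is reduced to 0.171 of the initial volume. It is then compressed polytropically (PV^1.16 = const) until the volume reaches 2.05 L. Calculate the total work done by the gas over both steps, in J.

n = P₁V₁/(RT₁) = 436×54.4/(8.314×432) = 6.60 mol.
Step 1 — Isothermal: T stays 432 K; PV = const ⇒ V₂ = 9.30 L, P₂ = 2550 kPa.
ΔU = 0 (ideal gas, T constant).
W = nRT ln(V₂/V₁) = 6.60×8.314×432×ln(0.171) = -41900 J.
Q = ΔU + W = -41900 J.
State after step 1: P = 2550 kPa, V = 9.30 L, T = 432 K.
Step 2 — Polytropic n=1.16: T₂ = T₁(V₁/V₂)^(n−1) = 432×(4.54)^0.16 = 550 K; P₂ = P₁(V₁/V₂)^n = 14700 kPa.
W = (P₁V₁−P₂V₂)/(n−1) = (2550×9.30−14700×2.05)/0.16 = -40600 J.
ΔU = nCvΔT = 6.60×34.6×(550−432) = 27100 J.
Q = ΔU + W = -13500 J.
Net over both steps: W = -82500 J, Q = -55400 J, ΔU = 27100 J.

-82500 J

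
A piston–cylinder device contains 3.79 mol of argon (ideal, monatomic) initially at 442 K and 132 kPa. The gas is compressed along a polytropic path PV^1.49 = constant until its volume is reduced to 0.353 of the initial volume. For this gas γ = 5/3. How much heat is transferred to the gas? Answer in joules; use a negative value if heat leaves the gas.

V₁ = nRT₁/P₁ = 3.79×8.314×442/132 = 106 L.
Polytropic n=1.49: T₂ = T₁(V₁/V₂)^(n−1) = 442×(2.83)^0.49 = 736 K; P₂ = P₁(V₁/V₂)^n = 623 kPa.
W = (P₁V₁−P₂V₂)/(n−1) = (132×106−623×37.2)/0.49 = -18900 J.
ΔU = nCvΔT = 3.79×12.5×(736−442) = 13900 J.
Q = ΔU + W = -5010 J.

-5010 J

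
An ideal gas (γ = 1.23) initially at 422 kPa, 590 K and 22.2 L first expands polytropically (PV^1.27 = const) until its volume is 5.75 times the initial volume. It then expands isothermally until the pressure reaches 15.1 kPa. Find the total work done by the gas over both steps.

19500 J

n = P₁V₁/(RT₁) = 422×22.2/(8.314×590) = 1.91 mol.
Step 1 — Polytropic n=1.27: T₂ = T₁(V₁/V₂)^(n−1) = 590×(0.174)^0.27 = 368 K; P₂ = P₁(V₁/V₂)^n = 45.8 kPa.
W = (P₁V₁−P₂V₂)/(n−1) = (422×22.2−45.8×128)/0.27 = 13100 J.
ΔU = nCvΔT = 1.91×36.1×(368−590) = -15300 J.
Q = ΔU + W = -2270 J.
State after step 1: P = 45.8 kPa, V = 128 L, T = 368 K.
Step 2 — Isothermal: T stays 368 K; PV = const ⇒ V₂ = 387 L, P₂ = 15.1 kPa.
ΔU = 0 (ideal gas, T constant).
W = nRT ln(V₂/V₁) = 1.91×8.314×368×ln(3.03) = 6480 J.
Q = ΔU + W = 6480 J.
Net over both steps: W = 19500 J, Q = 4210 J, ΔU = -15300 J.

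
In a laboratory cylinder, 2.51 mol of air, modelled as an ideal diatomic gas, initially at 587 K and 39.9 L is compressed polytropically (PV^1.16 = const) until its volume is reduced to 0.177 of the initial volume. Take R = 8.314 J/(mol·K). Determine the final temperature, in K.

P₁ = nRT₁/V₁ = 2.51×8.314×587/39.9 = 307 kPa.
Polytropic n=1.16: T₂ = T₁(V₁/V₂)^(n−1) = 587×(5.65)^0.16 = 774 K; P₂ = P₁(V₁/V₂)^n = 2290 kPa.

774 K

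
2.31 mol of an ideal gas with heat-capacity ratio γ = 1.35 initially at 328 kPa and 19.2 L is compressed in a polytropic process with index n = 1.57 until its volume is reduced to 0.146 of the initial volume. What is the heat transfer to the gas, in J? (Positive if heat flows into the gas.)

13900 J

T₁ = P₁V₁/(nR) = 328×19.2/(2.31×8.314) = 328 K.
Polytropic n=1.57: T₂ = T₁(V₁/V₂)^(n−1) = 328×(6.85)^0.57 = 982 K; P₂ = P₁(V₁/V₂)^n = 6730 kPa.
W = (P₁V₁−P₂V₂)/(n−1) = (328×19.2−6730×2.80)/0.57 = -22000 J.
ΔU = nCvΔT = 2.31×23.8×(982−328) = 35900 J.
Q = ΔU + W = 13900 J.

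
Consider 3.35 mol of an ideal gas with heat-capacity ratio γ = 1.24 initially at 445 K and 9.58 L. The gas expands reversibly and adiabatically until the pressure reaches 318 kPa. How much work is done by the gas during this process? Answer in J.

12300 J

P₁ = nRT₁/V₁ = 3.35×8.314×445/9.58 = 1290 kPa.
Adiabatic: T₂/T₁ = (P₂/P₁)^((γ−1)/γ) ⇒ T₂ = 445×(0.246)^0.194 = 339 K; V₂ = 29.7 L.
ΔU = nCvΔT = 3.35×34.6×(339−445) = -12300 J.
Q = 0 for an adiabatic process, so W = −ΔU = 12300 J.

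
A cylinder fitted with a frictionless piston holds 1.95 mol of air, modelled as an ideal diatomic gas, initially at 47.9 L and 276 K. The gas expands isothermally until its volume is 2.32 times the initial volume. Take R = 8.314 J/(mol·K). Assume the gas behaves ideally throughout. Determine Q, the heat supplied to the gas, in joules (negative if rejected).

3770 J

P₁ = nRT₁/V₁ = 1.95×8.314×276/47.9 = 93.4 kPa.
Isothermal: T stays 276 K; PV = const ⇒ V₂ = 111 L, P₂ = 40.3 kPa.
ΔU = 0 (ideal gas, T constant).
W = nRT ln(V₂/V₁) = 1.95×8.314×276×ln(2.32) = 3770 J.
Q = ΔU + W = 3770 J.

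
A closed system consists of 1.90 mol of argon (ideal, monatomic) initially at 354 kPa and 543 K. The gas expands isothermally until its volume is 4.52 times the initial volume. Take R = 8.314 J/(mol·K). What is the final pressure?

78.3 kPa

V₁ = nRT₁/P₁ = 1.90×8.314×543/354 = 24.2 L.
Isothermal: T stays 543 K; PV = const ⇒ V₂ = 110 L, P₂ = 78.3 kPa.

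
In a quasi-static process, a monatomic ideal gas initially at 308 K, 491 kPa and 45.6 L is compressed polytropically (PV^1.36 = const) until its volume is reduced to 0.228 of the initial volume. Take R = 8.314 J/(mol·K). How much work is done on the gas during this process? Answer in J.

n = P₁V₁/(RT₁) = 491×45.6/(8.314×308) = 8.74 mol.
Polytropic n=1.36: T₂ = T₁(V₁/V₂)^(n−1) = 308×(4.39)^0.36 = 524 K; P₂ = P₁(V₁/V₂)^n = 3670 kPa.
W = (P₁V₁−P₂V₂)/(n−1) = (491×45.6−3670×10.4)/0.36 = -43700 J.
Work done on the gas = −W_by = 43700 J.

43700 J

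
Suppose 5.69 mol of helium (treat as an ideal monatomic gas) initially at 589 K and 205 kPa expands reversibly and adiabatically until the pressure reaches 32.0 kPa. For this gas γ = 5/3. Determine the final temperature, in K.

V₁ = nRT₁/P₁ = 5.69×8.314×589/205 = 136 L.
Adiabatic: T₂/T₁ = (P₂/P₁)^((γ−1)/γ) ⇒ T₂ = 589×(0.156)^0.400 = 280 K; V₂ = 414 L.

280 K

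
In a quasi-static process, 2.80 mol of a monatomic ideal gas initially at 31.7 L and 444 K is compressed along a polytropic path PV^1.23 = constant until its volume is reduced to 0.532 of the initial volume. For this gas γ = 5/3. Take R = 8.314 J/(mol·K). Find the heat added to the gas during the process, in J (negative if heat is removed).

P₁ = nRT₁/V₁ = 2.80×8.314×444/31.7 = 326 kPa.
Polytropic n=1.23: T₂ = T₁(V₁/V₂)^(n−1) = 444×(1.88)^0.23 = 513 K; P₂ = P₁(V₁/V₂)^n = 709 kPa.
W = (P₁V₁−P₂V₂)/(n−1) = (326×31.7−709×16.9)/0.23 = -7020 J.
ΔU = nCvΔT = 2.80×12.5×(513−444) = 2420 J.
Q = ΔU + W = -4600 J.

-4600 J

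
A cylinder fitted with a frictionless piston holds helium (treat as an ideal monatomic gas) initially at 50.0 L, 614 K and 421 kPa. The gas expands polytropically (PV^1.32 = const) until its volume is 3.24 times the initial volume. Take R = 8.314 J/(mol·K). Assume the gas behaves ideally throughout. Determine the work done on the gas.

-20600 J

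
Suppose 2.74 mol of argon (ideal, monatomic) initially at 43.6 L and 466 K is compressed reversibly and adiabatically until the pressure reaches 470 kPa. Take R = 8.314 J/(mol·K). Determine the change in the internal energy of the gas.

4790 J

P₁ = nRT₁/V₁ = 2.74×8.314×466/43.6 = 243 kPa.
Adiabatic: T₂/T₁ = (P₂/P₁)^((γ−1)/γ) ⇒ T₂ = 466×(1.93)^0.400 = 606 K; V₂ = 29.4 L.
For an ideal gas ΔU = nCvΔT with Cv = (3/2)R = 12.5 J/(mol·K).
ΔU = 2.74×12.5×(606−466) = 4790 J.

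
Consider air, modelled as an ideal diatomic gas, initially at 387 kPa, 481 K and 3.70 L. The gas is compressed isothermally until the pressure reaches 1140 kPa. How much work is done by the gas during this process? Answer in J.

n = P₁V₁/(RT₁) = 387×3.70/(8.314×481) = 0.358 mol.
Isothermal: T stays 481 K; PV = const ⇒ V₂ = 1.26 L, P₂ = 1140 kPa.
W = nRT ln(V₂/V₁) = 0.358×8.314×481×ln(0.339) = -1550 J.

-1550 J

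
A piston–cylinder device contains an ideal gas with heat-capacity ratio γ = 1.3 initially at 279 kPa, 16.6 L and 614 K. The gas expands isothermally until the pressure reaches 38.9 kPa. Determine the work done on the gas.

n = P₁V₁/(RT₁) = 279×16.6/(8.314×614) = 0.907 mol.
Isothermal: T stays 614 K; PV = const ⇒ V₂ = 119 L, P₂ = 38.9 kPa.
W = nRT ln(V₂/V₁) = 0.907×8.314×614×ln(7.17) = 9120 J.
Work done on the gas = −W_by = -9120 J.

-9120 J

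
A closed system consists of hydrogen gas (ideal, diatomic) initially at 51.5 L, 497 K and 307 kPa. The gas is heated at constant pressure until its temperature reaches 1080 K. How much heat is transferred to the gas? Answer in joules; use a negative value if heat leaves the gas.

n = P₁V₁/(RT₁) = 307×51.5/(8.314×497) = 3.83 mol.
Isobaric: P stays 307 kPa; V/T = const ⇒ T₂ = 1080 K, V₂ = 112 L.
W = PΔV = 307×(112−51.5) kPa·L = 18500 J.
ΔU = nCvΔT = 3.83×20.8×(1080−497) = 46400 J.
Q = ΔU + W = nCpΔT = 64900 J.

64900 J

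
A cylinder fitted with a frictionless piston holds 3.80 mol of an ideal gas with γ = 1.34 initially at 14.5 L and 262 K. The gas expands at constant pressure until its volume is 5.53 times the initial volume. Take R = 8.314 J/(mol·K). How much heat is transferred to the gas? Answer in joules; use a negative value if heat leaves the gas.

P₁ = nRT₁/V₁ = 3.80×8.314×262/14.5 = 571 kPa.
Isobaric: P stays 571 kPa; V/T = const ⇒ T₂ = 1450 K, V₂ = 80.2 L.
W = PΔV = 571×(80.2−14.5) kPa·L = 37500 J.
ΔU = nCvΔT = 3.80×24.5×(1450−262) = 110000 J.
Q = ΔU + W = nCpΔT = 148000 J.

148000 J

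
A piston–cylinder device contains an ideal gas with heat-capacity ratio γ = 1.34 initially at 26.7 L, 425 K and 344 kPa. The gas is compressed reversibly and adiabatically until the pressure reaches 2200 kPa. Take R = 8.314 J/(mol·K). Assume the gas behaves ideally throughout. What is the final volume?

6.69 L

Adiabatic: T₂/T₁ = (P₂/P₁)^((γ−1)/γ) ⇒ T₂ = 425×(6.40)^0.254 = 681 K; V₂ = 6.69 L.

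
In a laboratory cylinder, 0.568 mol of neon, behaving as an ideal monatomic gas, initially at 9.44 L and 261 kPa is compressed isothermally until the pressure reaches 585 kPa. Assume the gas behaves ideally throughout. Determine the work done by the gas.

T₁ = P₁V₁/(nR) = 261×9.44/(0.568×8.314) = 522 K.
Isothermal: T stays 522 K; PV = const ⇒ V₂ = 4.21 L, P₂ = 585 kPa.
W = nRT ln(V₂/V₁) = 0.568×8.314×522×ln(0.446) = -1990 J.

-1990 J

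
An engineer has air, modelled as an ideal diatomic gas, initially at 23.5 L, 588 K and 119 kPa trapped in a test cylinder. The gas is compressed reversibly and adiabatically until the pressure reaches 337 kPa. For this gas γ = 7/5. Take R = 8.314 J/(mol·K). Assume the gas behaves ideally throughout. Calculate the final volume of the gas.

Adiabatic: T₂/T₁ = (P₂/P₁)^((γ−1)/γ) ⇒ T₂ = 588×(2.83)^0.286 = 792 K; V₂ = 11.2 L.

11.2 L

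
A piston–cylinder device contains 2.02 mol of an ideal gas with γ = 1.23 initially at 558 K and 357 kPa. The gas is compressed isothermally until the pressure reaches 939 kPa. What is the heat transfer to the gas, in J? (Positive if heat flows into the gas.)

V₁ = nRT₁/P₁ = 2.02×8.314×558/357 = 26.2 L.
Isothermal: T stays 558 K; PV = const ⇒ V₂ = 9.98 L, P₂ = 939 kPa.
ΔU = 0 (ideal gas, T constant).
W = nRT ln(V₂/V₁) = 2.02×8.314×558×ln(0.380) = -9060 J.
Q = ΔU + W = -9060 J.

-9060 J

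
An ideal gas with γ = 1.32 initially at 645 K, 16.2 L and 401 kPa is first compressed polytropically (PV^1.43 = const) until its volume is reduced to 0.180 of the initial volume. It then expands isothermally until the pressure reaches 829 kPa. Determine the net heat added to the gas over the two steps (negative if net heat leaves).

29100 J

n = P₁V₁/(RT₁) = 401×16.2/(8.314×645) = 1.21 mol.
Step 1 — Polytropic n=1.43: T₂ = T₁(V₁/V₂)^(n−1) = 645×(5.56)^0.43 = 1350 K; P₂ = P₁(V₁/V₂)^n = 4660 kPa.
W = (P₁V₁−P₂V₂)/(n−1) = (401×16.2−4660×2.92)/0.43 = -16500 J.
ΔU = nCvΔT = 1.21×26.0×(1350−645) = 22100 J.
Q = ΔU + W = 5660 J.
State after step 1: P = 4660 kPa, V = 2.92 L, T = 1350 K.
Step 2 — Isothermal: T stays 1350 K; PV = const ⇒ V₂ = 16.4 L, P₂ = 829 kPa.
ΔU = 0 (ideal gas, T constant).
W = nRT ln(V₂/V₁) = 1.21×8.314×1350×ln(5.62) = 23400 J.
Q = ΔU + W = 23400 J.
Net over both steps: W = 6960 J, Q = 29100 J, ΔU = 22100 J.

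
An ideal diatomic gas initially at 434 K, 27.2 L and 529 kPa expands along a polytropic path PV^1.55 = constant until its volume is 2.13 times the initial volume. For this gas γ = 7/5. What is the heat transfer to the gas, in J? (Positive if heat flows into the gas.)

-3340 J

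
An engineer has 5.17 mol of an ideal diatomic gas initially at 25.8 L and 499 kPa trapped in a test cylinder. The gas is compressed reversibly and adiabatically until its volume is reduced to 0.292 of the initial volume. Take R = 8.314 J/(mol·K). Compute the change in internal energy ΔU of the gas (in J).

20500 J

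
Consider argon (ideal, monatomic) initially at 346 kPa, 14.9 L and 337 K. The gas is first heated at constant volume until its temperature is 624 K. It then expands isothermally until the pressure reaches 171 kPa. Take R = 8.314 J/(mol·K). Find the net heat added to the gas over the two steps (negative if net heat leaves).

19200 J

n = P₁V₁/(RT₁) = 346×14.9/(8.314×337) = 1.84 mol.
Step 1 — Isochoric: V stays 14.9 L; P/T = const ⇒ T₂ = 624 K, P₂ = 641 kPa.
W = 0 (no volume change).
ΔU = nCvΔT = 1.84×12.5×(624−337) = 6590 J.
Q = ΔU = 6590 J.
State after step 1: P = 641 kPa, V = 14.9 L, T = 624 K.
Step 2 — Isothermal: T stays 624 K; PV = const ⇒ V₂ = 55.8 L, P₂ = 171 kPa.
ΔU = 0 (ideal gas, T constant).
W = nRT ln(V₂/V₁) = 1.84×8.314×624×ln(3.75) = 12600 J.
Q = ΔU + W = 12600 J.
Net over both steps: W = 12600 J, Q = 19200 J, ΔU = 6590 J.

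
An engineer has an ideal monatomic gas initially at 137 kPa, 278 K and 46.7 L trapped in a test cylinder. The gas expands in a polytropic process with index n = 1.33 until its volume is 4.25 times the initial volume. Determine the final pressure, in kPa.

Polytropic n=1.33: T₂ = T₁(V₁/V₂)^(n−1) = 278×(0.235)^0.33 = 172 K; P₂ = P₁(V₁/V₂)^n = 20.0 kPa.

20.0 kPa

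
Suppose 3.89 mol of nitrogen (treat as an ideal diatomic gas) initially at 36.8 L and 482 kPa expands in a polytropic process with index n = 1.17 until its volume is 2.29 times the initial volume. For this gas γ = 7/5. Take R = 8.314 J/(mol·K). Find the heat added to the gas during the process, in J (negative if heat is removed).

7880 J

T₁ = P₁V₁/(nR) = 482×36.8/(3.89×8.314) = 548 K.
Polytropic n=1.17: T₂ = T₁(V₁/V₂)^(n−1) = 548×(0.437)^0.17 = 476 K; P₂ = P₁(V₁/V₂)^n = 183 kPa.
W = (P₁V₁−P₂V₂)/(n−1) = (482×36.8−183×84.3)/0.17 = 13700 J.
ΔU = nCvΔT = 3.89×20.8×(476−548) = -5830 J.
Q = ΔU + W = 7880 J.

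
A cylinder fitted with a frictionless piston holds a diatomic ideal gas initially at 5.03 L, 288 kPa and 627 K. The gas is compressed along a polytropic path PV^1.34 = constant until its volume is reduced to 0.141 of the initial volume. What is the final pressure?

Polytropic n=1.34: T₂ = T₁(V₁/V₂)^(n−1) = 627×(7.09)^0.34 = 1220 K; P₂ = P₁(V₁/V₂)^n = 3980 kPa.

3980 kPa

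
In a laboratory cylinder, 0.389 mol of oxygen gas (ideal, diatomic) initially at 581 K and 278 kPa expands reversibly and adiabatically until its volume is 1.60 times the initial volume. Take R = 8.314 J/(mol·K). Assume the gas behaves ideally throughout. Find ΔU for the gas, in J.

-805 J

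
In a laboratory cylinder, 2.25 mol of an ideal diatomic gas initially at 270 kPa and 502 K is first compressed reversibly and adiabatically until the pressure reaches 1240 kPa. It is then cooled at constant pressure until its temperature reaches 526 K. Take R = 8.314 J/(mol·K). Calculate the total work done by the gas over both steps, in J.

-17500 J

V₁ = nRT₁/P₁ = 2.25×8.314×502/270 = 34.8 L.
Step 1 — Adiabatic: T₂/T₁ = (P₂/P₁)^((γ−1)/γ) ⇒ T₂ = 502×(4.59)^0.286 = 776 K; V₂ = 11.7 L.
ΔU = nCvΔT = 2.25×20.8×(776−502) = 12800 J.
Q = 0 for an adiabatic process, so W = −ΔU = -12800 J.
State after step 1: P = 1240 kPa, V = 11.7 L, T = 776 K.
Step 2 — Isobaric: P stays 1240 kPa; V/T = const ⇒ T₂ = 526 K, V₂ = 7.94 L.
W = PΔV = 1240×(7.94−11.7) kPa·L = -4680 J.
ΔU = nCvΔT = 2.25×20.8×(526−776) = -11700 J.
Q = ΔU + W = nCpΔT = -16400 J.
Net over both steps: W = -17500 J, Q = -16400 J, ΔU = 1120 J.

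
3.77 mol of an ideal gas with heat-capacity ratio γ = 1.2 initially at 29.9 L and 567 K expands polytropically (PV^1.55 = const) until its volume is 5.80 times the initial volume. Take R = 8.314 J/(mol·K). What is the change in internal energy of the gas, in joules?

-55100 J

P₁ = nRT₁/V₁ = 3.77×8.314×567/29.9 = 594 kPa.
Polytropic n=1.55: T₂ = T₁(V₁/V₂)^(n−1) = 567×(0.172)^0.55 = 216 K; P₂ = P₁(V₁/V₂)^n = 39.0 kPa.
For an ideal gas ΔU = nCvΔT with Cv = R/(γ−1) = 41.6 J/(mol·K).
ΔU = 3.77×41.6×(216−567) = -55100 J.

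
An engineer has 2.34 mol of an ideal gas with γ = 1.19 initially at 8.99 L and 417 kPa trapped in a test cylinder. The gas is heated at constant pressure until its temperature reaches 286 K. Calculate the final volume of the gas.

13.3 L

T₁ = P₁V₁/(nR) = 417×8.99/(2.34×8.314) = 193 K.
Isobaric: P stays 417 kPa; V/T = const ⇒ T₂ = 286 K, V₂ = 13.3 L.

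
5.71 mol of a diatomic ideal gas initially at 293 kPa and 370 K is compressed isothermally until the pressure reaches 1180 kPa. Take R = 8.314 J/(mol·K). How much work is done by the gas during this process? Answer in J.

-24500 J

V₁ = nRT₁/P₁ = 5.71×8.314×370/293 = 59.9 L.
Isothermal: T stays 370 K; PV = const ⇒ V₂ = 14.9 L, P₂ = 1180 kPa.
W = nRT ln(V₂/V₁) = 5.71×8.314×370×ln(0.248) = -24500 J.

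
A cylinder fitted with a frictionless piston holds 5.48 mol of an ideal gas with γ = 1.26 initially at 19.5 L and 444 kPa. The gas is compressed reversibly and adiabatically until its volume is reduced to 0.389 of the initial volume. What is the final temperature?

T₁ = P₁V₁/(nR) = 444×19.5/(5.48×8.314) = 190 K.
Adiabatic: TV^(γ−1) = const ⇒ T₂ = 190×(2.57)^0.260 = 243 K; PV^γ = const ⇒ P₂ = 1460 kPa.

243 K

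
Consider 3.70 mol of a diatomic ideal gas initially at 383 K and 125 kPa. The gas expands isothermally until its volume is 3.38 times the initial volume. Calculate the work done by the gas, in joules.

V₁ = nRT₁/P₁ = 3.70×8.314×383/125 = 94.3 L.
Isothermal: T stays 383 K; PV = const ⇒ V₂ = 319 L, P₂ = 37.0 kPa.
W = nRT ln(V₂/V₁) = 3.70×8.314×383×ln(3.38) = 14300 J.

14300 J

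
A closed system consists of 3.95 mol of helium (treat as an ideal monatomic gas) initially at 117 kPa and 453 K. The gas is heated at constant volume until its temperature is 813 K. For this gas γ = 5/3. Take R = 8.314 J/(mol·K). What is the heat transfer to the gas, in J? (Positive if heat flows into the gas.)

17700 J

V₁ = nRT₁/P₁ = 3.95×8.314×453/117 = 127 L.
Isochoric: V stays 127 L; P/T = const ⇒ T₂ = 813 K, P₂ = 210 kPa.
W = 0 (no volume change).
ΔU = nCvΔT = 3.95×12.5×(813−453) = 17700 J.
Q = ΔU = 17700 J.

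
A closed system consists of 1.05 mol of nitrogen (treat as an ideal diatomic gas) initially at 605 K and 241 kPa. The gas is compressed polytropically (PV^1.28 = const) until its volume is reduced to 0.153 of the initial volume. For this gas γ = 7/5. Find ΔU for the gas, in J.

9130 J

V₁ = nRT₁/P₁ = 1.05×8.314×605/241 = 21.9 L.
Polytropic n=1.28: T₂ = T₁(V₁/V₂)^(n−1) = 605×(6.54)^0.28 = 1020 K; P₂ = P₁(V₁/V₂)^n = 2660 kPa.
For an ideal gas ΔU = nCvΔT with Cv = (5/2)R = 20.8 J/(mol·K).
ΔU = 1.05×20.8×(1020−605) = 9130 J.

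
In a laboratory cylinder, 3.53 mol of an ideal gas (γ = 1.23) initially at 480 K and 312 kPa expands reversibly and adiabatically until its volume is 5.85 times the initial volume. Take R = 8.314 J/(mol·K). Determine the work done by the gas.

V₁ = nRT₁/P₁ = 3.53×8.314×480/312 = 45.2 L.
Adiabatic: TV^(γ−1) = const ⇒ T₂ = 480×(0.171)^0.230 = 320 K; PV^γ = const ⇒ P₂ = 35.5 kPa.
ΔU = nCvΔT = 3.53×36.1×(320−480) = -20400 J.
Q = 0 for an adiabatic process, so W = −ΔU = 20400 J.

20400 J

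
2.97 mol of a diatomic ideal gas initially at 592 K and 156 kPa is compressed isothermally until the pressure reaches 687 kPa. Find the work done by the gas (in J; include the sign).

V₁ = nRT₁/P₁ = 2.97×8.314×592/156 = 93.7 L.
Isothermal: T stays 592 K; PV = const ⇒ V₂ = 21.3 L, P₂ = 687 kPa.
W = nRT ln(V₂/V₁) = 2.97×8.314×592×ln(0.227) = -21700 J.

-21700 J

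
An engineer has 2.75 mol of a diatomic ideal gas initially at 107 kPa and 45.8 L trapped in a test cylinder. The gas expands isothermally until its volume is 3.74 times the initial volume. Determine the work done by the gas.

T₁ = P₁V₁/(nR) = 107×45.8/(2.75×8.314) = 214 K.
Isothermal: T stays 214 K; PV = const ⇒ V₂ = 171 L, P₂ = 28.6 kPa.
W = nRT ln(V₂/V₁) = 2.75×8.314×214×ln(3.74) = 6460 J.

6460 J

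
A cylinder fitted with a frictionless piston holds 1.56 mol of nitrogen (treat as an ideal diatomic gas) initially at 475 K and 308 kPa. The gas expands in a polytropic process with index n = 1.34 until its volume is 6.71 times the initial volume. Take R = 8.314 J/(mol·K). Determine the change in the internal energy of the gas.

V₁ = nRT₁/P₁ = 1.56×8.314×475/308 = 20.0 L.
Polytropic n=1.34: T₂ = T₁(V₁/V₂)^(n−1) = 475×(0.149)^0.34 = 249 K; P₂ = P₁(V₁/V₂)^n = 24.0 kPa.
For an ideal gas ΔU = nCvΔT with Cv = (5/2)R = 20.8 J/(mol·K).
ΔU = 1.56×20.8×(249−475) = -7340 J.

-7340 J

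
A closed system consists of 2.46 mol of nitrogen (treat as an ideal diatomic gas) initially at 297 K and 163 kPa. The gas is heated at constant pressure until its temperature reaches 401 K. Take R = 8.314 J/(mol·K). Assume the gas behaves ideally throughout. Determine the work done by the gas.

2130 J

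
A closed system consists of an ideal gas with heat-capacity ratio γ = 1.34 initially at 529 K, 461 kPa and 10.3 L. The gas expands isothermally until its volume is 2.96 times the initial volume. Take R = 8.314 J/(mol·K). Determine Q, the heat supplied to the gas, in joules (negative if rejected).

n = P₁V₁/(RT₁) = 461×10.3/(8.314×529) = 1.08 mol.
Isothermal: T stays 529 K; PV = const ⇒ V₂ = 30.5 L, P₂ = 156 kPa.
ΔU = 0 (ideal gas, T constant).
W = nRT ln(V₂/V₁) = 1.08×8.314×529×ln(2.96) = 5150 J.
Q = ΔU + W = 5150 J.

5150 J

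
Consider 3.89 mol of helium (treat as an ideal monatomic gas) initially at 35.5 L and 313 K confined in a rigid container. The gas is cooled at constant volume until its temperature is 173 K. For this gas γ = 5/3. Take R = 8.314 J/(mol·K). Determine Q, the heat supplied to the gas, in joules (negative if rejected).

-6790 J

P₁ = nRT₁/V₁ = 3.89×8.314×313/35.5 = 285 kPa.
Isochoric: V stays 35.5 L; P/T = const ⇒ T₂ = 173 K, P₂ = 158 kPa.
W = 0 (no volume change).
ΔU = nCvΔT = 3.89×12.5×(173−313) = -6790 J.
Q = ΔU = -6790 J.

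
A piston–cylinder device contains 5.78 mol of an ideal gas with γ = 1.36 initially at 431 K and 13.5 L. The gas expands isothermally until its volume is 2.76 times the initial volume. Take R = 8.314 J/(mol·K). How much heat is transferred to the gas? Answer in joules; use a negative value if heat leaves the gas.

P₁ = nRT₁/V₁ = 5.78×8.314×431/13.5 = 1530 kPa.
Isothermal: T stays 431 K; PV = const ⇒ V₂ = 37.3 L, P₂ = 556 kPa.
ΔU = 0 (ideal gas, T constant).
W = nRT ln(V₂/V₁) = 5.78×8.314×431×ln(2.76) = 21000 J.
Q = ΔU + W = 21000 J.

21000 J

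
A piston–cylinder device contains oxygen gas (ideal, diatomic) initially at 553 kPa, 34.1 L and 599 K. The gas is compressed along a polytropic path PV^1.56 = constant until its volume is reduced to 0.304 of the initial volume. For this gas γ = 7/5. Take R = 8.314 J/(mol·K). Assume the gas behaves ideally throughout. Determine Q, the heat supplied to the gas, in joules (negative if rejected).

12800 J

n = P₁V₁/(RT₁) = 553×34.1/(8.314×599) = 3.79 mol.
Polytropic n=1.56: T₂ = T₁(V₁/V₂)^(n−1) = 599×(3.29)^0.56 = 1170 K; P₂ = P₁(V₁/V₂)^n = 3540 kPa.
W = (P₁V₁−P₂V₂)/(n−1) = (553×34.1−3540×10.4)/0.56 = -31900 J.
ΔU = nCvΔT = 3.79×20.8×(1170−599) = 44700 J.
Q = ΔU + W = 12800 J.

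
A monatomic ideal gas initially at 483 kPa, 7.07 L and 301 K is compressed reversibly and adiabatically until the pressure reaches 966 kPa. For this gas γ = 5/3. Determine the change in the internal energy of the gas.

1640 J

n = P₁V₁/(RT₁) = 483×7.07/(8.314×301) = 1.36 mol.
Adiabatic: T₂/T₁ = (P₂/P₁)^((γ−1)/γ) ⇒ T₂ = 301×(2.00)^0.400 = 397 K; V₂ = 4.66 L.
For an ideal gas ΔU = nCvΔT with Cv = (3/2)R = 12.5 J/(mol·K).
ΔU = 1.36×12.5×(397−301) = 1640 J.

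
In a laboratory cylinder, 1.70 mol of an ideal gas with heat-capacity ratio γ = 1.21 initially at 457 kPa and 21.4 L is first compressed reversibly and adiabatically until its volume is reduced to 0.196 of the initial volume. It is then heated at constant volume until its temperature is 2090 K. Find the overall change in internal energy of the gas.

94100 J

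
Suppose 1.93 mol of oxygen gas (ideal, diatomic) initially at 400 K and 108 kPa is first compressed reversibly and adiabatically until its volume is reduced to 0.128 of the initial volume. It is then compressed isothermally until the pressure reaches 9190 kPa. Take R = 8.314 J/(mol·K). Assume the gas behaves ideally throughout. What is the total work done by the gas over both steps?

-43300 J

V₁ = nRT₁/P₁ = 1.93×8.314×400/108 = 59.4 L.
Step 1 — Adiabatic: TV^(γ−1) = const ⇒ T₂ = 400×(7.81)^0.400 = 910 K; PV^γ = const ⇒ P₂ = 1920 kPa.
ΔU = nCvΔT = 1.93×20.8×(910−400) = 20500 J.
Q = 0 for an adiabatic process, so W = −ΔU = -20500 J.
State after step 1: P = 1920 kPa, V = 7.61 L, T = 910 K.
Step 2 — Isothermal: T stays 910 K; PV = const ⇒ V₂ = 1.59 L, P₂ = 9190 kPa.
ΔU = 0 (ideal gas, T constant).
W = nRT ln(V₂/V₁) = 1.93×8.314×910×ln(0.209) = -22900 J.
Q = ΔU + W = -22900 J.
Net over both steps: W = -43300 J, Q = -22900 J, ΔU = 20500 J.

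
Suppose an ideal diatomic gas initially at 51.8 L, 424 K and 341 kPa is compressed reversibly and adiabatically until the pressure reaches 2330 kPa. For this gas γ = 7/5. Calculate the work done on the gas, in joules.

n = P₁V₁/(RT₁) = 341×51.8/(8.314×424) = 5.01 mol.
Adiabatic: T₂/T₁ = (P₂/P₁)^((γ−1)/γ) ⇒ T₂ = 424×(6.83)^0.286 = 734 K; V₂ = 13.1 L.
ΔU = nCvΔT = 5.01×20.8×(734−424) = 32300 J.
Q = 0 for an adiabatic process, so W = −ΔU = -32300 J.
Work done on the gas = −W_by = 32300 J.

32300 J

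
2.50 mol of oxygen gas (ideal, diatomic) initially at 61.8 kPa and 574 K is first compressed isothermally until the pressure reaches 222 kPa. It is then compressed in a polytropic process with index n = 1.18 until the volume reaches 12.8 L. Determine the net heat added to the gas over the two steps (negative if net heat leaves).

-26000 J

V₁ = nRT₁/P₁ = 2.50×8.314×574/61.8 = 193 L.
Step 1 — Isothermal: T stays 574 K; PV = const ⇒ V₂ = 53.7 L, P₂ = 222 kPa.
ΔU = 0 (ideal gas, T constant).
W = nRT ln(V₂/V₁) = 2.50×8.314×574×ln(0.278) = -15300 J.
Q = ΔU + W = -15300 J.
State after step 1: P = 222 kPa, V = 53.7 L, T = 574 K.
Step 2 — Polytropic n=1.18: T₂ = T₁(V₁/V₂)^(n−1) = 574×(4.20)^0.18 = 743 K; P₂ = P₁(V₁/V₂)^n = 1210 kPa.
W = (P₁V₁−P₂V₂)/(n−1) = (222×53.7−1210×12.8)/0.18 = -19500 J.
ΔU = nCvΔT = 2.50×20.8×(743−574) = 8790 J.
Q = ΔU + W = -10700 J.
Net over both steps: W = -34800 J, Q = -26000 J, ΔU = 8790 J.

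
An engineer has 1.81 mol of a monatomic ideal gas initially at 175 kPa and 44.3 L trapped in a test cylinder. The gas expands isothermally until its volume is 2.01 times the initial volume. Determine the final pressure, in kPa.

87.1 kPa

T₁ = P₁V₁/(nR) = 175×44.3/(1.81×8.314) = 515 K.
Isothermal: T stays 515 K; PV = const ⇒ V₂ = 89.0 L, P₂ = 87.1 kPa.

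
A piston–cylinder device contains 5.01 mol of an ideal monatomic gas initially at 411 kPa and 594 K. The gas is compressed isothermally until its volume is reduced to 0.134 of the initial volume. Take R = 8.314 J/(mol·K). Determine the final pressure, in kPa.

3070 kPa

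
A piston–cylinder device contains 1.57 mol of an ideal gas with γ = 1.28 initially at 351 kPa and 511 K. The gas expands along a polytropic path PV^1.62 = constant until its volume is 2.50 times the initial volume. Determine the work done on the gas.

-4660 J

V₁ = nRT₁/P₁ = 1.57×8.314×511/351 = 19.0 L.
Polytropic n=1.62: T₂ = T₁(V₁/V₂)^(n−1) = 511×(0.400)^0.62 = 290 K; P₂ = P₁(V₁/V₂)^n = 79.6 kPa.
W = (P₁V₁−P₂V₂)/(n−1) = (351×19.0−79.6×47.5)/0.62 = 4660 J.
Work done on the gas = −W_by = -4660 J.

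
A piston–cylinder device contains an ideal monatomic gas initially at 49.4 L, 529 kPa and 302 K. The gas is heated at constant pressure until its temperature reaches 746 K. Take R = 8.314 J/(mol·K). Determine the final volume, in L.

Isobaric: P stays 529 kPa; V/T = const ⇒ T₂ = 746 K, V₂ = 122 L.

122 L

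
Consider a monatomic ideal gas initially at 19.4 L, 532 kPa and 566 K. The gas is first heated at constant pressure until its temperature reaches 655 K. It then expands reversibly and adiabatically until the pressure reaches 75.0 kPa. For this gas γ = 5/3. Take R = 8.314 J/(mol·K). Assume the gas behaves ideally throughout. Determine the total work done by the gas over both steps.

11400 J

n = P₁V₁/(RT₁) = 532×19.4/(8.314×566) = 2.19 mol.
Step 1 — Isobaric: P stays 532 kPa; V/T = const ⇒ T₂ = 655 K, V₂ = 22.5 L.
W = PΔV = 532×(22.5−19.4) kPa·L = 1620 J.
ΔU = nCvΔT = 2.19×12.5×(655−566) = 2430 J.
Q = ΔU + W = nCpΔT = 4060 J.
State after step 1: P = 532 kPa, V = 22.5 L, T = 655 K.
Step 2 — Adiabatic: T₂/T₁ = (P₂/P₁)^((γ−1)/γ) ⇒ T₂ = 655×(0.141)^0.400 = 299 K; V₂ = 72.7 L.
ΔU = nCvΔT = 2.19×12.5×(299−655) = -9730 J.
Q = 0 for an adiabatic process, so W = −ΔU = 9730 J.
Net over both steps: W = 11400 J, Q = 4060 J, ΔU = -7300 J.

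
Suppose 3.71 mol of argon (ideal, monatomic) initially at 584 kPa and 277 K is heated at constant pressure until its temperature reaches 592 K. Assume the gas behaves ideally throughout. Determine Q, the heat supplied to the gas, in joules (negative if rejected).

V₁ = nRT₁/P₁ = 3.71×8.314×277/584 = 14.6 L.
Isobaric: P stays 584 kPa; V/T = const ⇒ T₂ = 592 K, V₂ = 31.3 L.
W = PΔV = 584×(31.3−14.6) kPa·L = 9720 J.
ΔU = nCvΔT = 3.71×12.5×(592−277) = 14600 J.
Q = ΔU + W = nCpΔT = 24300 J.

24300 J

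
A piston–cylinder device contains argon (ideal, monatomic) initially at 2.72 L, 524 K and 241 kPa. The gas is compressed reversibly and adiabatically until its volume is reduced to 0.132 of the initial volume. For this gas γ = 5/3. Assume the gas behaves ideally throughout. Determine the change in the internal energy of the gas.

n = P₁V₁/(RT₁) = 241×2.72/(8.314×524) = 0.150 mol.
Adiabatic: TV^(γ−1) = const ⇒ T₂ = 524×(7.58)^0.667 = 2020 K; PV^γ = const ⇒ P₂ = 7040 kPa.
For an ideal gas ΔU = nCvΔT with Cv = (3/2)R = 12.5 J/(mol·K).
ΔU = 0.150×12.5×(2020−524) = 2810 J.

2810 J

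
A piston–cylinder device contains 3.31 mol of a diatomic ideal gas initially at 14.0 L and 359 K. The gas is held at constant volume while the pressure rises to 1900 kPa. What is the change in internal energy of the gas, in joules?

41800 J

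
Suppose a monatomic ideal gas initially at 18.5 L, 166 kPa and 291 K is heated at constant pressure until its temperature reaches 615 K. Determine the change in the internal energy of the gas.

5130 J

n = P₁V₁/(RT₁) = 166×18.5/(8.314×291) = 1.27 mol.
Isobaric: P stays 166 kPa; V/T = const ⇒ T₂ = 615 K, V₂ = 39.1 L.
For an ideal gas ΔU = nCvΔT with Cv = (3/2)R = 12.5 J/(mol·K).
ΔU = 1.27×12.5×(615−291) = 5130 J.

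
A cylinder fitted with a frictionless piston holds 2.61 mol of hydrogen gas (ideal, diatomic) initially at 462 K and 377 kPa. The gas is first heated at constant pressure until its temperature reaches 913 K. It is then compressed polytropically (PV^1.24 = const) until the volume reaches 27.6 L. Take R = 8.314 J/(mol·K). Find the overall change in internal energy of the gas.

V₁ = nRT₁/P₁ = 2.61×8.314×462/377 = 26.6 L.
Step 1 — Isobaric: P stays 377 kPa; V/T = const ⇒ T₂ = 913 K, V₂ = 52.6 L.
W = PΔV = 377×(52.6−26.6) kPa·L = 9790 J.
ΔU = nCvΔT = 2.61×20.8×(913−462) = 24500 J.
Q = ΔU + W = nCpΔT = 34300 J.
State after step 1: P = 377 kPa, V = 52.6 L, T = 913 K.
Step 2 — Polytropic n=1.24: T₂ = T₁(V₁/V₂)^(n−1) = 913×(1.90)^0.24 = 1070 K; P₂ = P₁(V₁/V₂)^n = 838 kPa.
W = (P₁V₁−P₂V₂)/(n−1) = (377×52.6−838×27.6)/0.24 = -13800 J.
ΔU = nCvΔT = 2.61×20.8×(1070−913) = 8280 J.
Q = ΔU + W = -5520 J.
Net over both steps: W = -4010 J, Q = 28700 J, ΔU = 32700 J.

32700 J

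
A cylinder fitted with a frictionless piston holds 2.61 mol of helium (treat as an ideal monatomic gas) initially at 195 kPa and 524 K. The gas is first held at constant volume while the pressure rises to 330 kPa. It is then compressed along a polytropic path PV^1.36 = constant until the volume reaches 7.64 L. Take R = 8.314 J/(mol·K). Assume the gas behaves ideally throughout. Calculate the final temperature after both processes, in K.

V₁ = nRT₁/P₁ = 2.61×8.314×524/195 = 58.3 L.
Step 1 — Isochoric: V stays 58.3 L; P/T = const ⇒ T₂ = 887 K, P₂ = 330 kPa.
W = 0 (no volume change).
ΔU = nCvΔT = 2.61×12.5×(887−524) = 11800 J.
Q = ΔU = 11800 J.
State after step 1: P = 330 kPa, V = 58.3 L, T = 887 K.
Step 2 — Polytropic n=1.36: T₂ = T₁(V₁/V₂)^(n−1) = 887×(7.63)^0.36 = 1840 K; P₂ = P₁(V₁/V₂)^n = 5240 kPa.
W = (P₁V₁−P₂V₂)/(n−1) = (330×58.3−5240×7.64)/0.36 = -57600 J.
ΔU = nCvΔT = 2.61×12.5×(1840−887) = 31100 J.
Q = ΔU + W = -26500 J.
Net over both steps: W = -57600 J, Q = -14700 J, ΔU = 42900 J.

1840 K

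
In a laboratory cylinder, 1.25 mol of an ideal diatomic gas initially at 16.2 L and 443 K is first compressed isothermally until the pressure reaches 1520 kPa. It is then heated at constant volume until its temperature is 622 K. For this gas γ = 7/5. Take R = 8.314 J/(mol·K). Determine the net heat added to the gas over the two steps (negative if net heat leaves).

-3070 J

P₁ = nRT₁/V₁ = 1.25×8.314×443/16.2 = 284 kPa.
Step 1 — Isothermal: T stays 443 K; PV = const ⇒ V₂ = 3.03 L, P₂ = 1520 kPa.
ΔU = 0 (ideal gas, T constant).
W = nRT ln(V₂/V₁) = 1.25×8.314×443×ln(0.187) = -7720 J.
Q = ΔU + W = -7720 J.
State after step 1: P = 1520 kPa, V = 3.03 L, T = 443 K.
Step 2 — Isochoric: V stays 3.03 L; P/T = const ⇒ T₂ = 622 K, P₂ = 2130 kPa.
W = 0 (no volume change).
ΔU = nCvΔT = 1.25×20.8×(622−443) = 4650 J.
Q = ΔU = 4650 J.
Net over both steps: W = -7720 J, Q = -3070 J, ΔU = 4650 J.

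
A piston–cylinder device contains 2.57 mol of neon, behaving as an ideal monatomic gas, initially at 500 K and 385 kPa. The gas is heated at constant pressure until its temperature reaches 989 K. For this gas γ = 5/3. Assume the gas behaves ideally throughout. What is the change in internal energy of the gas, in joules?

V₁ = nRT₁/P₁ = 2.57×8.314×500/385 = 27.7 L.
Isobaric: P stays 385 kPa; V/T = const ⇒ T₂ = 989 K, V₂ = 54.9 L.
For an ideal gas ΔU = nCvΔT with Cv = (3/2)R = 12.5 J/(mol·K).
ΔU = 2.57×12.5×(989−500) = 15700 J.

15700 J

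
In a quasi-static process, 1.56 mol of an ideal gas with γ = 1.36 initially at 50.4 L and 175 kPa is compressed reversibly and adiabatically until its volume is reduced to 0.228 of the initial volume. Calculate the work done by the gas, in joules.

T₁ = P₁V₁/(nR) = 175×50.4/(1.56×8.314) = 680 K.
Adiabatic: TV^(γ−1) = const ⇒ T₂ = 680×(4.39)^0.360 = 1160 K; PV^γ = const ⇒ P₂ = 1310 kPa.
ΔU = nCvΔT = 1.56×23.1×(1160−680) = 17200 J.
Q = 0 for an adiabatic process, so W = −ΔU = -17200 J.

-17200 J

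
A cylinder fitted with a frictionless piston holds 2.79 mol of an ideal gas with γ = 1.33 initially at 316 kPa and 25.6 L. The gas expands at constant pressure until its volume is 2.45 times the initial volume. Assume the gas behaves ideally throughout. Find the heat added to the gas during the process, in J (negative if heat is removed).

T₁ = P₁V₁/(nR) = 316×25.6/(2.79×8.314) = 349 K.
Isobaric: P stays 316 kPa; V/T = const ⇒ T₂ = 854 K, V₂ = 62.7 L.
W = PΔV = 316×(62.7−25.6) kPa·L = 11700 J.
ΔU = nCvΔT = 2.79×25.2×(854−349) = 35500 J.
Q = ΔU + W = nCpΔT = 47300 J.

47300 J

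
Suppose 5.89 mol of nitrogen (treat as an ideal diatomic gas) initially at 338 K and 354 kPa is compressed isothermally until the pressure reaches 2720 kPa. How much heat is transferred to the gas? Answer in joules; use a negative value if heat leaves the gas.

-33800 J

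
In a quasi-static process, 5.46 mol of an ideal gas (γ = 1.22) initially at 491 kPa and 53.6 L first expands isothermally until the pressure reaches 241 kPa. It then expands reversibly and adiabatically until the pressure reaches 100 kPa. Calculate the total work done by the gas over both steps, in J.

36300 J

T₁ = P₁V₁/(nR) = 491×53.6/(5.46×8.314) = 580 K.
Step 1 — Isothermal: T stays 580 K; PV = const ⇒ V₂ = 109 L, P₂ = 241 kPa.
ΔU = 0 (ideal gas, T constant).
W = nRT ln(V₂/V₁) = 5.46×8.314×580×ln(2.04) = 18700 J.
Q = ΔU + W = 18700 J.
State after step 1: P = 241 kPa, V = 109 L, T = 580 K.
Step 2 — Adiabatic: T₂/T₁ = (P₂/P₁)^((γ−1)/γ) ⇒ T₂ = 580×(0.415)^0.180 = 495 K; V₂ = 225 L.
ΔU = nCvΔT = 5.46×37.8×(495−580) = -17500 J.
Q = 0 for an adiabatic process, so W = −ΔU = 17500 J.
Net over both steps: W = 36300 J, Q = 18700 J, ΔU = -17500 J.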